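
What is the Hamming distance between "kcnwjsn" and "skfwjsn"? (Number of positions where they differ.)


String 1: 'kcnwjsn'
String 2: 'skfwjsn'
Compare each position: pos 0: 'k'!='s', pos 1: 'c'!='k', pos 2: 'n'!='f', pos 3: 'w'=='w', pos 4: 'j'=='j', pos 5: 's'=='s', pos 6: 'n'=='n'
Differing positions: 3
Hamming distance: 3


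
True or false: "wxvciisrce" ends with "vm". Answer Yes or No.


Input string: 'wxvciisrce'
Suffix to check: 'vm'
Last 2 characters of input: 'ce'
Match: False
Result: No


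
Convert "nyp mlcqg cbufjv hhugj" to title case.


Input string: 'nyp mlcqg cbufjv hhugj'
Operation: capitalize first letter of each word
Word transformations: 'nyp'->'Nyp', 'mlcqg'->'Mlcqg', 'cbufjv'->'Cbufjv', 'hhugj'->'Hhugj'
Result: Nyp Mlcqg Cbufjv Hhugj


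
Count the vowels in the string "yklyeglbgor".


Input string: 'yklyeglbgor'
Operation: count vowels (a, e, i, o, u)
Scan: s[0]='y', s[1]='k', s[2]='l', s[3]='y', s[4]='e' (vowel), s[5]='g', s[6]='l', s[7]='b', s[8]='g', s[9]='o' (vowel), s[10]='r'
Vowels found: 2
Result: 2


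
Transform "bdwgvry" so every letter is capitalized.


Input string: 'bdwgvry'
Operation: convert each letter to uppercase
Mapping: 'b'->'B', 'd'->'D', 'w'->'W', 'g'->'G', 'v'->'V', 'r'->'R', 'y'->'Y'
Result: BDWGVRY


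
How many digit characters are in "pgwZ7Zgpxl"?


Input string: 'pgwZ7Zgpxl'
Operation: count digit characters (0-9)
Scan: 'p', 'g', 'w', 'Z', '7'(digit), 'Z', 'g', 'p', 'x', 'l'
Digits found: 1
Result: 1


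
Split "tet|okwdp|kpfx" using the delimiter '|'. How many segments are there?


Input string: 'tet|okwdp|kpfx'
Delimiter: '|'
Split result: 'tet', 'okwdp', 'kpfx'
Number of parts: 3


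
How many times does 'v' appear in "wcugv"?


Input string: 'wcugv'
Target character: 'v'
Scan each position: s[4]='v'
Matches found at indices: 4
Total: 1


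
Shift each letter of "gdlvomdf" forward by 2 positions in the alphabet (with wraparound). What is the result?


Input: 'gdlvomdf', shift = 2
Operation: for each letter, (position + 2) mod 26
Mapping: 'g'(6+2=8)->'i', 'd'(3+2=5)->'f', 'l'(11+2=13)->'n', 'v'(21+2=23)->'x', 'o'(14+2=16)->'q', 'm'(12+2=14)->'o', 'd'(3+2=5)->'f', 'f'(5+2=7)->'h'
Result: ifnxqofh


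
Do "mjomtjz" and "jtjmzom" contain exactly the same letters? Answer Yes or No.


String 1: 'mjomtjz' -> sorted: 'jjmmotz'
String 2: 'jtjmzom' -> sorted: 'jjmmotz'
Compare sorted forms: 'jjmmotz' == 'jjmmotz'
Anagram: Yes


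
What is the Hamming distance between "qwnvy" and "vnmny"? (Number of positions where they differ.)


String 1: 'qwnvy'
String 2: 'vnmny'
Compare each position: pos 0: 'q'!='v', pos 1: 'w'!='n', pos 2: 'n'!='m', pos 3: 'v'!='n', pos 4: 'y'=='y'
Differing positions: 4
Hamming distance: 4


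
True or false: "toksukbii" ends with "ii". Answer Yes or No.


Input string: 'toksukbii'
Suffix to check: 'ii'
Last 2 characters of input: 'ii'
Match: True
Result: Yes


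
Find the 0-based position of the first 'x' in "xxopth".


Input string: 'xxopth'
Target: 'x'
Scanning left to right: s[0]='x'
First match at index: 0


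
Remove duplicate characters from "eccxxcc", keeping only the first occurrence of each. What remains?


Input: 'eccxxcc'
Operation: keep first occurrence of each character
Scan: s[0]='e' new -> keep; s[1]='c' new -> keep; s[2]='c' seen -> skip; s[3]='x' new -> keep; s[4]='x' seen -> skip; s[5]='c' seen -> skip; s[6]='c' seen -> skip
Result: ecx


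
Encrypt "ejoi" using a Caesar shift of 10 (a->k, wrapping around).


Input: 'ejoi', shift = 10
Operation: for each letter, (position + 10) mod 26
Mapping: 'e'(4+10=14)->'o', 'j'(9+10=19)->'t', 'o'(14+10=24)->'y', 'i'(8+10=18)->'s'
Result: otys


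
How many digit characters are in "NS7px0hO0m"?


Input string: 'NS7px0hO0m'
Operation: count digit characters (0-9)
Scan: 'N', 'S', '7'(digit), 'p', 'x', '0'(digit), 'h', 'O', '0'(digit), 'm'
Digits found: 3
Result: 3


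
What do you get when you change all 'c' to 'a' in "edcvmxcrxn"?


Input string: 'edcvmxcrxn'
Operation: replace 'c' with 'a'
Positions of 'c': 2, 6
After replacement: edavmxarxn


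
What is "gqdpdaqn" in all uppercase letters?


Input string: 'gqdpdaqn'
Operation: convert each letter to uppercase
Mapping: 'g'->'G', 'q'->'Q', 'd'->'D', 'p'->'P', 'd'->'D', 'a'->'A', 'q'->'Q', 'n'->'N'
Result: GQDPDAQN


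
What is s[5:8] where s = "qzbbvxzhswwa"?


Input string: 'qzbbvxzhswwa'
Operation: slice [5:8]
Extract characters: s[5]='x', s[6]='z', s[7]='h'
Result: xzh


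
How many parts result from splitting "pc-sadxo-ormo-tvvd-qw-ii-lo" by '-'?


Input string: 'pc-sadxo-ormo-tvvd-qw-ii-lo'
Delimiter: '-'
Split result: 'pc', 'sadxo', 'ormo', 'tvvd', 'qw', 'ii', 'lo'
Number of parts: 7


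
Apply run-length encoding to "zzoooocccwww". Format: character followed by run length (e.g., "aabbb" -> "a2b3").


Input: 'zzoooocccwww'
Operation: identify consecutive runs
Runs: 'zz' -> z2, 'oooo' -> o4, 'ccc' -> c3, 'www' -> w3
Encoded: z2o4c3w3


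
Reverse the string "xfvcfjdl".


Input string: 'xfvcfjdl'
Operation: reverse character order
Original order: 'x' -> 'f' -> 'v' -> 'c' -> 'f' -> 'j' -> 'd' -> 'l'
Reversed order: 'l' -> 'd' -> 'j' -> 'f' -> 'c' -> 'v' -> 'f' -> 'x'
Result: ldjfcvfx


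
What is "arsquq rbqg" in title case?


Input string: 'arsquq rbqg'
Operation: capitalize first letter of each word
Word transformations: 'arsquq'->'Arsquq', 'rbqg'->'Rbqg'
Result: Arsquq Rbqg


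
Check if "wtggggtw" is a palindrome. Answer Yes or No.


Input string: 'wtggggtw'
Reversed: 'wtggggtw'
Compare pairs: s[0]='w' vs s[7]='w' (match), s[1]='t' vs s[6]='t' (match), s[2]='g' vs s[5]='g' (match), s[3]='g' vs s[4]='g' (match)
Palindrome: Yes


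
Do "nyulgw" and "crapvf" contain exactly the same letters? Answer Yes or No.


String 1: 'nyulgw' -> sorted: 'glnuwy'
String 2: 'crapvf' -> sorted: 'acfprv'
Compare sorted forms: 'glnuwy' != 'acfprv'
Anagram: No


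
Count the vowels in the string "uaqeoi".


Input string: 'uaqeoi'
Operation: count vowels (a, e, i, o, u)
Scan: s[0]='u' (vowel), s[1]='a' (vowel), s[2]='q', s[3]='e' (vowel), s[4]='o' (vowel), s[5]='i' (vowel)
Vowels found: 5
Result: 5


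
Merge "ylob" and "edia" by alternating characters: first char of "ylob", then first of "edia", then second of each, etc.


String 1: 'ylob'
String 2: 'edia'
Operation: alternate characters
Pairs: 'y'+'e', 'l'+'d', 'o'+'i', 'b'+'a'
Result: yeldoiba


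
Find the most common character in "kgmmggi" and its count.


Input: 'kgmmggi'
Operation: tally each character
Counts: 'g':3, 'i':1, 'k':1, 'm':2
Maximum: 'g' appears 3 times


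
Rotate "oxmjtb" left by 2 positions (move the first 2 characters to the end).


Input: 'oxmjtb', shift = 2
Operation: split at index 2 and swap parts
Front part s[0:2] = 'ox'
Back part s[2:] = 'mjtb'
Rotated = back + front = 'mjtb' + 'ox'
Result: mjtbox


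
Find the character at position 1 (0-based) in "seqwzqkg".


Input string: 'seqwzqkg'
Operation: get character at index 1
Index mapping: s[0]='s', s[1]='e'
Result: 'e'


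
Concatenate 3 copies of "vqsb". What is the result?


Input string: 'vqsb'
Operation: repeat 3 times
Concatenation: 'vqsb' + 'vqsb' + 'vqsb'
Result: vqsbvqsbvqsb


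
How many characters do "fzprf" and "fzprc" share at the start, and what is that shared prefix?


String 1: 'fzprf'
String 2: 'fzprc'
Compare position by position:
pos 0: 'f' vs 'f' match
pos 1: 'z' vs 'z' match
pos 2: 'p' vs 'p' match
pos 3: 'r' vs 'r' match
pos 4: 'f' vs 'c' differ -> stop
Longest common prefix: "fzpr" (length 4)


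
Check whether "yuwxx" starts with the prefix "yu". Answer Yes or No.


Input string: 'yuwxx'
Prefix to check: 'yu'
First 2 characters of input: 'yu'
Match: True
Result: Yes


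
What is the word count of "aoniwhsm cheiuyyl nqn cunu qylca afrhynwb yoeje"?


Input string: 'aoniwhsm cheiuyyl nqn cunu qylca afrhynwb yoeje'
Operation: split by spaces
Words found: 'aoniwhsm', 'cheiuyyl', 'nqn', 'cunu', 'qylca', 'afrhynwb', 'yoeje'
Word count: 7


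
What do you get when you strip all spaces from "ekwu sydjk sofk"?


Input string: 'ekwu sydjk sofk'
Operation: remove all spaces
Words: 'ekwu', 'sydjk', 'sofk'
Join without spaces: ekwusydjksofk


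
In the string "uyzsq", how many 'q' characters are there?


Input string: 'uyzsq'
Target character: 'q'
Scan each position: s[4]='q'
Matches found at indices: 4
Total: 1


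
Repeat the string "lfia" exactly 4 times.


Input string: 'lfia'
Operation: repeat 4 times
Concatenation: 'lfia' + 'lfia' + 'lfia' + 'lfia'
Result: lfialfialfialfia


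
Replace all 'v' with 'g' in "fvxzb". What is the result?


Input string: 'fvxzb'
Operation: replace 'v' with 'g'
Positions of 'v': 1
After replacement: fgxzb


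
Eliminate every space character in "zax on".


Input string: 'zax on'
Operation: remove all spaces
Words: 'zax', 'on'
Join without spaces: zaxon


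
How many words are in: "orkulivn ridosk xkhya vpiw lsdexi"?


Input string: 'orkulivn ridosk xkhya vpiw lsdexi'
Operation: split by spaces
Words found: 'orkulivn', 'ridosk', 'xkhya', 'vpiw', 'lsdexi'
Word count: 5


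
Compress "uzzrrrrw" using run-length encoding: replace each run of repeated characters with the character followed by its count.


Input: 'uzzrrrrw'
Operation: identify consecutive runs
Runs: 'u' -> u1, 'zz' -> z2, 'rrrr' -> r4, 'w' -> w1
Encoded: u1z2r4w1


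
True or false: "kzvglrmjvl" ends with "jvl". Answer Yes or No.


Input string: 'kzvglrmjvl'
Suffix to check: 'jvl'
Last 3 characters of input: 'jvl'
Match: True
Result: Yes


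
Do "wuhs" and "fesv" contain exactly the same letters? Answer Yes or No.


String 1: 'wuhs' -> sorted: 'hsuw'
String 2: 'fesv' -> sorted: 'efsv'
Compare sorted forms: 'hsuw' != 'efsv'
Anagram: No


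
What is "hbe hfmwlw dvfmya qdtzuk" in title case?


Input string: 'hbe hfmwlw dvfmya qdtzuk'
Operation: capitalize first letter of each word
Word transformations: 'hbe'->'Hbe', 'hfmwlw'->'Hfmwlw', 'dvfmya'->'Dvfmya', 'qdtzuk'->'Qdtzuk'
Result: Hbe Hfmwlw Dvfmya Qdtzuk


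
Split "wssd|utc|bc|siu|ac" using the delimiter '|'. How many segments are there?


Input string: 'wssd|utc|bc|siu|ac'
Delimiter: '|'
Split result: 'wssd', 'utc', 'bc', 'siu', 'ac'
Number of parts: 5


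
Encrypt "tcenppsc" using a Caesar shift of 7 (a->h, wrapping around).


Input: 'tcenppsc', shift = 7
Operation: for each letter, (position + 7) mod 26
Mapping: 't'(19+7=26, 26 mod 26=0)->'a', 'c'(2+7=9)->'j', 'e'(4+7=11)->'l', 'n'(13+7=20)->'u', 'p'(15+7=22)->'w', 'p'(15+7=22)->'w', 's'(18+7=25)->'z', 'c'(2+7=9)->'j'
Result: ajluwwzj


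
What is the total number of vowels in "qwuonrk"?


Input string: 'qwuonrk'
Operation: count vowels (a, e, i, o, u)
Scan: s[0]='q', s[1]='w', s[2]='u' (vowel), s[3]='o' (vowel), s[4]='n', s[5]='r', s[6]='k'
Vowels found: 2
Result: 2


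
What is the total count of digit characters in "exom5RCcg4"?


Input string: 'exom5RCcg4'
Operation: count digit characters (0-9)
Scan: 'e', 'x', 'o', 'm', '5'(digit), 'R', 'C', 'c', 'g', '4'(digit)
Digits found: 2
Result: 2


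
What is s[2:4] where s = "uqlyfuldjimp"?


Input string: 'uqlyfuldjimp'
Operation: slice [2:4]
Extract characters: s[2]='l', s[3]='y'
Result: ly


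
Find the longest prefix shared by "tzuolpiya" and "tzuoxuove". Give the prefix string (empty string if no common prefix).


String 1: 'tzuolpiya'
String 2: 'tzuoxuove'
Compare position by position:
pos 0: 't' vs 't' match
pos 1: 'z' vs 'z' match
pos 2: 'u' vs 'u' match
pos 3: 'o' vs 'o' match
pos 4: 'l' vs 'x' differ -> stop
Longest common prefix: "tzuo" (length 4)


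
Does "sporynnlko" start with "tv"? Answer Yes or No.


Input string: 'sporynnlko'
Prefix to check: 'tv'
First 2 characters of input: 'sp'
Match: False
Result: No


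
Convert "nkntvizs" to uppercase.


Input string: 'nkntvizs'
Operation: convert each letter to uppercase
Mapping: 'n'->'N', 'k'->'K', 'n'->'N', 't'->'T', 'v'->'V', 'i'->'I', 'z'->'Z', 's'->'S'
Result: NKNTVIZS


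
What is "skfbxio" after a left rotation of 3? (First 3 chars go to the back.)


Input: 'skfbxio', shift = 3
Operation: split at index 3 and swap parts
Front part s[0:3] = 'skf'
Back part s[3:] = 'bxio'
Rotated = back + front = 'bxio' + 'skf'
Result: bxioskf


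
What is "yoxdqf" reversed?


Input string: 'yoxdqf'
Operation: reverse character order
Original order: 'y' -> 'o' -> 'x' -> 'd' -> 'q' -> 'f'
Reversed order: 'f' -> 'q' -> 'd' -> 'x' -> 'o' -> 'y'
Result: fqdxoy


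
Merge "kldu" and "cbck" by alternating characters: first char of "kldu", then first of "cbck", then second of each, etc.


String 1: 'kldu'
String 2: 'cbck'
Operation: alternate characters
Pairs: 'k'+'c', 'l'+'b', 'd'+'c', 'u'+'k'
Result: kclbdcuk


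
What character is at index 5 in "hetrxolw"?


Input string: 'hetrxolw'
Operation: get character at index 5
Index mapping: s[0]='h', s[1]='e', s[2]='t', s[3]='r', s[4]='x', s[5]='o'
Result: 'o'


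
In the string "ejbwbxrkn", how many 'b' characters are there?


Input string: 'ejbwbxrkn'
Target character: 'b'
Scan each position: s[2]='b', s[4]='b'
Matches found at indices: 2, 4
Total: 2


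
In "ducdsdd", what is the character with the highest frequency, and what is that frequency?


Input: 'ducdsdd'
Operation: tally each character
Counts: 'c':1, 'd':4, 's':1, 'u':1
Maximum: 'd' appears 4 times


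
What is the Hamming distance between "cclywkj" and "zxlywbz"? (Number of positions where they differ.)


String 1: 'cclywkj'
String 2: 'zxlywbz'
Compare each position: pos 0: 'c'!='z', pos 1: 'c'!='x', pos 2: 'l'=='l', pos 3: 'y'=='y', pos 4: 'w'=='w', pos 5: 'k'!='b', pos 6: 'j'!='z'
Differing positions: 4
Hamming distance: 4


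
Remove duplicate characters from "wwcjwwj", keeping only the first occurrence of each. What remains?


Input: 'wwcjwwj'
Operation: keep first occurrence of each character
Scan: s[0]='w' new -> keep; s[1]='w' seen -> skip; s[2]='c' new -> keep; s[3]='j' new -> keep; s[4]='w' seen -> skip; s[5]='w' seen -> skip; s[6]='j' seen -> skip
Result: wcj


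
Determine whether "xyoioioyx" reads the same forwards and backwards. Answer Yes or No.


Input string: 'xyoioioyx'
Reversed: 'xyoioioyx'
Compare pairs: s[0]='x' vs s[8]='x' (match), s[1]='y' vs s[7]='y' (match), s[2]='o' vs s[6]='o' (match), s[3]='i' vs s[5]='i' (match)
Palindrome: Yes


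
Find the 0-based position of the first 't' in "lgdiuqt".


Input string: 'lgdiuqt'
Target: 't'
Scanning left to right: s[0]='l', s[1]='g', s[2]='d', s[3]='i', s[4]='u', s[5]='q', s[6]='t'
First match at index: 6


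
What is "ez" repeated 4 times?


Input string: 'ez'
Operation: repeat 4 times
Concatenation: 'ez' + 'ez' + 'ez' + 'ez'
Result: ezezezez


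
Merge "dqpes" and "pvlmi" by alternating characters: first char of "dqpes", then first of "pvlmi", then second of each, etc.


String 1: 'dqpes'
String 2: 'pvlmi'
Operation: alternate characters
Pairs: 'd'+'p', 'q'+'v', 'p'+'l', 'e'+'m', 's'+'i'
Result: dpqvplemsi


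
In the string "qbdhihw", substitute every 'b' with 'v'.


Input string: 'qbdhihw'
Operation: replace 'b' with 'v'
Positions of 'b': 1
After replacement: qvdhihw


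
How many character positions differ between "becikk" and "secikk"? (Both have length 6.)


String 1: 'becikk'
String 2: 'secikk'
Compare each position: pos 0: 'b'!='s', pos 1: 'e'=='e', pos 2: 'c'=='c', pos 3: 'i'=='i', pos 4: 'k'=='k', pos 5: 'k'=='k'
Differing positions: 1
Hamming distance: 1


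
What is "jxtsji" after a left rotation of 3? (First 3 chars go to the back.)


Input: 'jxtsji', shift = 3
Operation: split at index 3 and swap parts
Front part s[0:3] = 'jxt'
Back part s[3:] = 'sji'
Rotated = back + front = 'sji' + 'jxt'
Result: sjijxt


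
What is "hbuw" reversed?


Input string: 'hbuw'
Operation: reverse character order
Original order: 'h' -> 'b' -> 'u' -> 'w'
Reversed order: 'w' -> 'u' -> 'b' -> 'h'
Result: wubh


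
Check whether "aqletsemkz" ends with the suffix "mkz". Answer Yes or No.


Input string: 'aqletsemkz'
Suffix to check: 'mkz'
Last 3 characters of input: 'mkz'
Match: True
Result: Yes


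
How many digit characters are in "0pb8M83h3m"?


Input string: '0pb8M83h3m'
Operation: count digit characters (0-9)
Scan: '0'(digit), 'p', 'b', '8'(digit), 'M', '8'(digit), '3'(digit), 'h', '3'(digit), 'm'
Digits found: 5
Result: 5


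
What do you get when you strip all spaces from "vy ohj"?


Input string: 'vy ohj'
Operation: remove all spaces
Words: 'vy', 'ohj'
Join without spaces: vyohj


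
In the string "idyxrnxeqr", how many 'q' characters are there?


Input string: 'idyxrnxeqr'
Target character: 'q'
Scan each position: s[8]='q'
Matches found at indices: 8
Total: 1


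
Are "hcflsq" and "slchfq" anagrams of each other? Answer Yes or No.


String 1: 'hcflsq' -> sorted: 'cfhlqs'
String 2: 'slchfq' -> sorted: 'cfhlqs'
Compare sorted forms: 'cfhlqs' == 'cfhlqs'
Anagram: Yes


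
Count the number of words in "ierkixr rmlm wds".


Input string: 'ierkixr rmlm wds'
Operation: split by spaces
Words found: 'ierkixr', 'rmlm', 'wds'
Word count: 3


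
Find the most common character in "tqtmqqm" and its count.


Input: 'tqtmqqm'
Operation: tally each character
Counts: 'm':2, 'q':3, 't':2
Maximum: 'q' appears 3 times


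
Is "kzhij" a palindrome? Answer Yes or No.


Input string: 'kzhij'
Reversed: 'jihzk'
Compare pairs: s[0]='k' vs s[4]='j' (mismatch), s[1]='z' vs s[3]='i' (mismatch)
Palindrome: No


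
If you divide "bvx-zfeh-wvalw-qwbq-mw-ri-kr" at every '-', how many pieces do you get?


Input string: 'bvx-zfeh-wvalw-qwbq-mw-ri-kr'
Delimiter: '-'
Split result: 'bvx', 'zfeh', 'wvalw', 'qwbq', 'mw', 'ri', 'kr'
Number of parts: 7


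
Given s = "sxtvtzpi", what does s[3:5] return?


Input string: 'sxtvtzpi'
Operation: slice [3:5]
Extract characters: s[3]='v', s[4]='t'
Result: vt


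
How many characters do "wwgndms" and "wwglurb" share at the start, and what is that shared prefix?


String 1: 'wwgndms'
String 2: 'wwglurb'
Compare position by position:
pos 0: 'w' vs 'w' match
pos 1: 'w' vs 'w' match
pos 2: 'g' vs 'g' match
pos 3: 'n' vs 'l' differ -> stop
Longest common prefix: "wwg" (length 3)


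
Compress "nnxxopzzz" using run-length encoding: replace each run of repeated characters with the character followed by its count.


Input: 'nnxxopzzz'
Operation: identify consecutive runs
Runs: 'nn' -> n2, 'xx' -> x2, 'o' -> o1, 'p' -> p1, 'zzz' -> z3
Encoded: n2x2o1p1z3


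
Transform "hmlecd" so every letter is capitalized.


Input string: 'hmlecd'
Operation: convert each letter to uppercase
Mapping: 'h'->'H', 'm'->'M', 'l'->'L', 'e'->'E', 'c'->'C', 'd'->'D'
Result: HMLECD


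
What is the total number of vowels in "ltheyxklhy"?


Input string: 'ltheyxklhy'
Operation: count vowels (a, e, i, o, u)
Scan: s[0]='l', s[1]='t', s[2]='h', s[3]='e' (vowel), s[4]='y', s[5]='x', s[6]='k', s[7]='l', s[8]='h', s[9]='y'
Vowels found: 1
Result: 1


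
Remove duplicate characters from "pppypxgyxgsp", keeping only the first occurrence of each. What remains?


Input: 'pppypxgyxgsp'
Operation: keep first occurrence of each character
Scan: s[0]='p' new -> keep; s[1]='p' seen -> skip; s[2]='p' seen -> skip; s[3]='y' new -> keep; s[4]='p' seen -> skip; s[5]='x' new -> keep; s[6]='g' new -> keep; s[7]='y' seen -> skip; s[8]='x' seen -> skip; s[9]='g' seen -> skip; s[10]='s' new -> keep; s[11]='p' seen -> skip
Result: pyxgs


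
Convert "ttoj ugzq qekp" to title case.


Input string: 'ttoj ugzq qekp'
Operation: capitalize first letter of each word
Word transformations: 'ttoj'->'Ttoj', 'ugzq'->'Ugzq', 'qekp'->'Qekp'
Result: Ttoj Ugzq Qekp


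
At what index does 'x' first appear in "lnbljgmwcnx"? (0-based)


Input string: 'lnbljgmwcnx'
Target: 'x'
Scanning left to right: s[0]='l', s[1]='n', s[2]='b', s[3]='l', s[4]='j', s[5]='g', s[6]='m', s[7]='w', s[8]='c', s[9]='n', s[10]='x'
First match at index: 10


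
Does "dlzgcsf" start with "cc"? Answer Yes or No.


Input string: 'dlzgcsf'
Prefix to check: 'cc'
First 2 characters of input: 'dl'
Match: False
Result: No


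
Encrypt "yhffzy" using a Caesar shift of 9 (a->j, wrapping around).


Input: 'yhffzy', shift = 9
Operation: for each letter, (position + 9) mod 26
Mapping: 'y'(24+9=33, 33 mod 26=7)->'h', 'h'(7+9=16)->'q', 'f'(5+9=14)->'o', 'f'(5+9=14)->'o', 'z'(25+9=34, 34 mod 26=8)->'i', 'y'(24+9=33, 33 mod 26=7)->'h'
Result: hqooih


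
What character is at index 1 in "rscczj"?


Input string: 'rscczj'
Operation: get character at index 1
Index mapping: s[0]='r', s[1]='s'
Result: 's'


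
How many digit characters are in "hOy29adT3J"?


Input string: 'hOy29adT3J'
Operation: count digit characters (0-9)
Scan: 'h', 'O', 'y', '2'(digit), '9'(digit), 'a', 'd', 'T', '3'(digit), 'J'
Digits found: 3
Result: 3


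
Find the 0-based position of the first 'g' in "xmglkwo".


Input string: 'xmglkwo'
Target: 'g'
Scanning left to right: s[0]='x', s[1]='m', s[2]='g'
First match at index: 2


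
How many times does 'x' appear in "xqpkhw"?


Input string: 'xqpkhw'
Target character: 'x'
Scan each position: s[0]='x'
Matches found at indices: 0
Total: 1


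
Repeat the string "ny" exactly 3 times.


Input string: 'ny'
Operation: repeat 3 times
Concatenation: 'ny' + 'ny' + 'ny'
Result: nynyny


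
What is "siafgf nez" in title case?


Input string: 'siafgf nez'
Operation: capitalize first letter of each word
Word transformations: 'siafgf'->'Siafgf', 'nez'->'Nez'
Result: Siafgf Nez


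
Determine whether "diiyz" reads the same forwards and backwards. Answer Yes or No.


Input string: 'diiyz'
Reversed: 'zyiid'
Compare pairs: s[0]='d' vs s[4]='z' (mismatch), s[1]='i' vs s[3]='y' (mismatch)
Palindrome: No


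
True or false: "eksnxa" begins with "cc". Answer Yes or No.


Input string: 'eksnxa'
Prefix to check: 'cc'
First 2 characters of input: 'ek'
Match: False
Result: No


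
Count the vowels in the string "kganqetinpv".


Input string: 'kganqetinpv'
Operation: count vowels (a, e, i, o, u)
Scan: s[0]='k', s[1]='g', s[2]='a' (vowel), s[3]='n', s[4]='q', s[5]='e' (vowel), s[6]='t', s[7]='i' (vowel), s[8]='n', s[9]='p', s[10]='v'
Vowels found: 3
Result: 3


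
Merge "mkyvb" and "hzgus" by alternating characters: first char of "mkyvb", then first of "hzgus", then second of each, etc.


String 1: 'mkyvb'
String 2: 'hzgus'
Operation: alternate characters
Pairs: 'm'+'h', 'k'+'z', 'y'+'g', 'v'+'u', 'b'+'s'
Result: mhkzygvubs


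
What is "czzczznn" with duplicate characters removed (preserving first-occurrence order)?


Input: 'czzczznn'
Operation: keep first occurrence of each character
Scan: s[0]='c' new -> keep; s[1]='z' new -> keep; s[2]='z' seen -> skip; s[3]='c' seen -> skip; s[4]='z' seen -> skip; s[5]='z' seen -> skip; s[6]='n' new -> keep; s[7]='n' seen -> skip
Result: czn


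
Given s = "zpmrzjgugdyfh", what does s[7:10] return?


Input string: 'zpmrzjgugdyfh'
Operation: slice [7:10]
Extract characters: s[7]='u', s[8]='g', s[9]='d'
Result: ugd


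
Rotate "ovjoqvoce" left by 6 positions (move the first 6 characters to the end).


Input: 'ovjoqvoce', shift = 6
Operation: split at index 6 and swap parts
Front part s[0:6] = 'ovjoqv'
Back part s[6:] = 'oce'
Rotated = back + front = 'oce' + 'ovjoqv'
Result: oceovjoqv


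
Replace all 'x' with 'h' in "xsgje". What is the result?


Input string: 'xsgje'
Operation: replace 'x' with 'h'
Positions of 'x': 0
After replacement: hsgje


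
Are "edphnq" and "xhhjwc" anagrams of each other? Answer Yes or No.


String 1: 'edphnq' -> sorted: 'dehnpq'
String 2: 'xhhjwc' -> sorted: 'chhjwx'
Compare sorted forms: 'dehnpq' != 'chhjwx'
Anagram: No


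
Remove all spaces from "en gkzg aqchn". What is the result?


Input string: 'en gkzg aqchn'
Operation: remove all spaces
Words: 'en', 'gkzg', 'aqchn'
Join without spaces: engkzgaqchn


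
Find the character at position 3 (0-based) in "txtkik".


Input string: 'txtkik'
Operation: get character at index 3
Index mapping: s[0]='t', s[1]='x', s[2]='t', s[3]='k'
Result: 'k'


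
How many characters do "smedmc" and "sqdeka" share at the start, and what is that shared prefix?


String 1: 'smedmc'
String 2: 'sqdeka'
Compare position by position:
pos 0: 's' vs 's' match
pos 1: 'm' vs 'q' differ -> stop
Longest common prefix: "s" (length 1)


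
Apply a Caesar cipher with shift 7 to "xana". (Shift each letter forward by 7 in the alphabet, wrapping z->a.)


Input: 'xana', shift = 7
Operation: for each letter, (position + 7) mod 26
Mapping: 'x'(23+7=30, 30 mod 26=4)->'e', 'a'(0+7=7)->'h', 'n'(13+7=20)->'u', 'a'(0+7=7)->'h'
Result: ehuh


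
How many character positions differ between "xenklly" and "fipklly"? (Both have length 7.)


String 1: 'xenklly'
String 2: 'fipklly'
Compare each position: pos 0: 'x'!='f', pos 1: 'e'!='i', pos 2: 'n'!='p', pos 3: 'k'=='k', pos 4: 'l'=='l', pos 5: 'l'=='l', pos 6: 'y'=='y'
Differing positions: 3
Hamming distance: 3


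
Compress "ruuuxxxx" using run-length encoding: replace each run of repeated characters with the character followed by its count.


Input: 'ruuuxxxx'
Operation: identify consecutive runs
Runs: 'r' -> r1, 'uuu' -> u3, 'xxxx' -> x4
Encoded: r1u3x4


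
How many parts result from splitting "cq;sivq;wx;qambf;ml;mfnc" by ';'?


Input string: 'cq;sivq;wx;qambf;ml;mfnc'
Delimiter: ';'
Split result: 'cq', 'sivq', 'wx', 'qambf', 'ml', 'mfnc'
Number of parts: 6


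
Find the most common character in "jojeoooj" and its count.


Input: 'jojeoooj'
Operation: tally each character
Counts: 'e':1, 'j':3, 'o':4
Maximum: 'o' appears 4 times


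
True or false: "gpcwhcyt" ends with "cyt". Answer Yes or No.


Input string: 'gpcwhcyt'
Suffix to check: 'cyt'
Last 3 characters of input: 'cyt'
Match: True
Result: Yes


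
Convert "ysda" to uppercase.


Input string: 'ysda'
Operation: convert each letter to uppercase
Mapping: 'y'->'Y', 's'->'S', 'd'->'D', 'a'->'A'
Result: YSDA


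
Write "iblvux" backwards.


Input string: 'iblvux'
Operation: reverse character order
Original order: 'i' -> 'b' -> 'l' -> 'v' -> 'u' -> 'x'
Reversed order: 'x' -> 'u' -> 'v' -> 'l' -> 'b' -> 'i'
Result: xuvlbi


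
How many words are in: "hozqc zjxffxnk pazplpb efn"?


Input string: 'hozqc zjxffxnk pazplpb efn'
Operation: split by spaces
Words found: 'hozqc', 'zjxffxnk', 'pazplpb', 'efn'
Word count: 4


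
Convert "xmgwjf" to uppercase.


Input string: 'xmgwjf'
Operation: convert each letter to uppercase
Mapping: 'x'->'X', 'm'->'M', 'g'->'G', 'w'->'W', 'j'->'J', 'f'->'F'
Result: XMGWJF


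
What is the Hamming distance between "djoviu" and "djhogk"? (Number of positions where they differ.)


String 1: 'djoviu'
String 2: 'djhogk'
Compare each position: pos 0: 'd'=='d', pos 1: 'j'=='j', pos 2: 'o'!='h', pos 3: 'v'!='o', pos 4: 'i'!='g', pos 5: 'u'!='k'
Differing positions: 4
Hamming distance: 4


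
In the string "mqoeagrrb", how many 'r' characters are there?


Input string: 'mqoeagrrb'
Target character: 'r'
Scan each position: s[6]='r', s[7]='r'
Matches found at indices: 6, 7
Total: 2


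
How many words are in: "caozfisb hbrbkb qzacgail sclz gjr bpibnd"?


Input string: 'caozfisb hbrbkb qzacgail sclz gjr bpibnd'
Operation: split by spaces
Words found: 'caozfisb', 'hbrbkb', 'qzacgail', 'sclz', 'gjr', 'bpibnd'
Word count: 6


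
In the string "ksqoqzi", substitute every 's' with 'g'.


Input string: 'ksqoqzi'
Operation: replace 's' with 'g'
Positions of 's': 1
After replacement: kgqoqzi


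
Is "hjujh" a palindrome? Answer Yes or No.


Input string: 'hjujh'
Reversed: 'hjujh'
Compare pairs: s[0]='h' vs s[4]='h' (match), s[1]='j' vs s[3]='j' (match)
Palindrome: Yes


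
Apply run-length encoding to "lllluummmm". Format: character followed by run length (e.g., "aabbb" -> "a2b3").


Input: 'lllluummmm'
Operation: identify consecutive runs
Runs: 'llll' -> l4, 'uu' -> u2, 'mmmm' -> m4
Encoded: l4u2m4


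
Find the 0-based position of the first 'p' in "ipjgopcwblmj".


Input string: 'ipjgopcwblmj'
Target: 'p'
Scanning left to right: s[0]='i', s[1]='p'
First match at index: 1


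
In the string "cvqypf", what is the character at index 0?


Input string: 'cvqypf'
Operation: get character at index 0
Index mapping: s[0]='c'
Result: 'c'


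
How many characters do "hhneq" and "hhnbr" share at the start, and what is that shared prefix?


String 1: 'hhneq'
String 2: 'hhnbr'
Compare position by position:
pos 0: 'h' vs 'h' match
pos 1: 'h' vs 'h' match
pos 2: 'n' vs 'n' match
pos 3: 'e' vs 'b' differ -> stop
Longest common prefix: "hhn" (length 3)


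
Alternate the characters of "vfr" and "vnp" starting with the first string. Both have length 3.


String 1: 'vfr'
String 2: 'vnp'
Operation: alternate characters
Pairs: 'v'+'v', 'f'+'n', 'r'+'p'
Result: vvfnrp


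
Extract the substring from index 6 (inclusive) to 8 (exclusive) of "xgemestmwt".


Input string: 'xgemestmwt'
Operation: slice [6:8]
Extract characters: s[6]='t', s[7]='m'
Result: tm


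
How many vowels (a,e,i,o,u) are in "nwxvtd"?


Input string: 'nwxvtd'
Operation: count vowels (a, e, i, o, u)
Scan: s[0]='n', s[1]='w', s[2]='x', s[3]='v', s[4]='t', s[5]='d'
Vowels found: 0
Result: 0


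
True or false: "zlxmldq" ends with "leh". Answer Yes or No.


Input string: 'zlxmldq'
Suffix to check: 'leh'
Last 3 characters of input: 'ldq'
Match: False
Result: No


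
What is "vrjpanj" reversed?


Input string: 'vrjpanj'
Operation: reverse character order
Original order: 'v' -> 'r' -> 'j' -> 'p' -> 'a' -> 'n' -> 'j'
Reversed order: 'j' -> 'n' -> 'a' -> 'p' -> 'j' -> 'r' -> 'v'
Result: jnapjrv


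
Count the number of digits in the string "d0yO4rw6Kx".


Input string: 'd0yO4rw6Kx'
Operation: count digit characters (0-9)
Scan: 'd', '0'(digit), 'y', 'O', '4'(digit), 'r', 'w', '6'(digit), 'K', 'x'
Digits found: 3
Result: 3


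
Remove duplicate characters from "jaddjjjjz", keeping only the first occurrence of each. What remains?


Input: 'jaddjjjjz'
Operation: keep first occurrence of each character
Scan: s[0]='j' new -> keep; s[1]='a' new -> keep; s[2]='d' new -> keep; s[3]='d' seen -> skip; s[4]='j' seen -> skip; s[5]='j' seen -> skip; s[6]='j' seen -> skip; s[7]='j' seen -> skip; s[8]='z' new -> keep
Result: jadz


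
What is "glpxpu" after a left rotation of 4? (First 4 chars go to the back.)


Input: 'glpxpu', shift = 4
Operation: split at index 4 and swap parts
Front part s[0:4] = 'glpx'
Back part s[4:] = 'pu'
Rotated = back + front = 'pu' + 'glpx'
Result: puglpx


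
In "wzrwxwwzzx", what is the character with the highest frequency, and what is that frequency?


Input: 'wzrwxwwzzx'
Operation: tally each character
Counts: 'r':1, 'w':4, 'x':2, 'z':3
Maximum: 'w' appears 4 times


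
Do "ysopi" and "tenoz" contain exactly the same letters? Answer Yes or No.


String 1: 'ysopi' -> sorted: 'iopsy'
String 2: 'tenoz' -> sorted: 'enotz'
Compare sorted forms: 'iopsy' != 'enotz'
Anagram: No


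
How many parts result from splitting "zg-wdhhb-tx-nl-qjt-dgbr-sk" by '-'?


Input string: 'zg-wdhhb-tx-nl-qjt-dgbr-sk'
Delimiter: '-'
Split result: 'zg', 'wdhhb', 'tx', 'nl', 'qjt', 'dgbr', 'sk'
Number of parts: 7


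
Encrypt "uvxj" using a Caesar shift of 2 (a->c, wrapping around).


Input: 'uvxj', shift = 2
Operation: for each letter, (position + 2) mod 26
Mapping: 'u'(20+2=22)->'w', 'v'(21+2=23)->'x', 'x'(23+2=25)->'z', 'j'(9+2=11)->'l'
Result: wxzl


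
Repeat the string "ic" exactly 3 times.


Input string: 'ic'
Operation: repeat 3 times
Concatenation: 'ic' + 'ic' + 'ic'
Result: icicic


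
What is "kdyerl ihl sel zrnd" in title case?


Input string: 'kdyerl ihl sel zrnd'
Operation: capitalize first letter of each word
Word transformations: 'kdyerl'->'Kdyerl', 'ihl'->'Ihl', 'sel'->'Sel', 'zrnd'->'Zrnd'
Result: Kdyerl Ihl Sel Zrnd


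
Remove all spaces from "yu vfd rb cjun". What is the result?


Input string: 'yu vfd rb cjun'
Operation: remove all spaces
Words: 'yu', 'vfd', 'rb', 'cjun'
Join without spaces: yuvfdrbcjun


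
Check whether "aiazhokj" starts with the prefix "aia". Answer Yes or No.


Input string: 'aiazhokj'
Prefix to check: 'aia'
First 3 characters of input: 'aia'
Match: True
Result: Yes


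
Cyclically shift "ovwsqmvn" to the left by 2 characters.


Input: 'ovwsqmvn', shift = 2
Operation: split at index 2 and swap parts
Front part s[0:2] = 'ov'
Back part s[2:] = 'wsqmvn'
Rotated = back + front = 'wsqmvn' + 'ov'
Result: wsqmvnov


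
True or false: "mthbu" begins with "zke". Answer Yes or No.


Input string: 'mthbu'
Prefix to check: 'zke'
First 3 characters of input: 'mth'
Match: False
Result: No


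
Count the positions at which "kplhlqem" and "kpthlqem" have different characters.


String 1: 'kplhlqem'
String 2: 'kpthlqem'
Compare each position: pos 0: 'k'=='k', pos 1: 'p'=='p', pos 2: 'l'!='t', pos 3: 'h'=='h', pos 4: 'l'=='l', pos 5: 'q'=='q', pos 6: 'e'=='e', pos 7: 'm'=='m'
Differing positions: 1
Hamming distance: 1


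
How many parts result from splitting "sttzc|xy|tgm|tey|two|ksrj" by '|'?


Input string: 'sttzc|xy|tgm|tey|two|ksrj'
Delimiter: '|'
Split result: 'sttzc', 'xy', 'tgm', 'tey', 'two', 'ksrj'
Number of parts: 6


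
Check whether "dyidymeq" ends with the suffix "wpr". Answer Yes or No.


Input string: 'dyidymeq'
Suffix to check: 'wpr'
Last 3 characters of input: 'meq'
Match: False
Result: No


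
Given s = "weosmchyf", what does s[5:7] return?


Input string: 'weosmchyf'
Operation: slice [5:7]
Extract characters: s[5]='c', s[6]='h'
Result: ch


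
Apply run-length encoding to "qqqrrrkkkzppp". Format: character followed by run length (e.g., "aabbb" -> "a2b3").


Input: 'qqqrrrkkkzppp'
Operation: identify consecutive runs
Runs: 'qqq' -> q3, 'rrr' -> r3, 'kkk' -> k3, 'z' -> z1, 'ppp' -> p3
Encoded: q3r3k3z1p3


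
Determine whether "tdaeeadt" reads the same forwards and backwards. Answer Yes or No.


Input string: 'tdaeeadt'
Reversed: 'tdaeeadt'
Compare pairs: s[0]='t' vs s[7]='t' (match), s[1]='d' vs s[6]='d' (match), s[2]='a' vs s[5]='a' (match), s[3]='e' vs s[4]='e' (match)
Palindrome: Yes


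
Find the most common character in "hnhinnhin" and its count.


Input: 'hnhinnhin'
Operation: tally each character
Counts: 'h':3, 'i':2, 'n':4
Maximum: 'n' appears 4 times


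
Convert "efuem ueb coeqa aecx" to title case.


Input string: 'efuem ueb coeqa aecx'
Operation: capitalize first letter of each word
Word transformations: 'efuem'->'Efuem', 'ueb'->'Ueb', 'coeqa'->'Coeqa', 'aecx'->'Aecx'
Result: Efuem Ueb Coeqa Aecx


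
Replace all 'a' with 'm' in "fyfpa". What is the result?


Input string: 'fyfpa'
Operation: replace 'a' with 'm'
Positions of 'a': 4
After replacement: fyfpm


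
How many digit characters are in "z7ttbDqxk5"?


Input string: 'z7ttbDqxk5'
Operation: count digit characters (0-9)
Scan: 'z', '7'(digit), 't', 't', 'b', 'D', 'q', 'x', 'k', '5'(digit)
Digits found: 2
Result: 2


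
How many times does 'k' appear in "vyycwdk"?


Input string: 'vyycwdk'
Target character: 'k'
Scan each position: s[6]='k'
Matches found at indices: 6
Total: 1


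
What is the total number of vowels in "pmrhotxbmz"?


Input string: 'pmrhotxbmz'
Operation: count vowels (a, e, i, o, u)
Scan: s[0]='p', s[1]='m', s[2]='r', s[3]='h', s[4]='o' (vowel), s[5]='t', s[6]='x', s[7]='b', s[8]='m', s[9]='z'
Vowels found: 1
Result: 1


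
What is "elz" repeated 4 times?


Input string: 'elz'
Operation: repeat 4 times
Concatenation: 'elz' + 'elz' + 'elz' + 'elz'
Result: elzelzelzelz


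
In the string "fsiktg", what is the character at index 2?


Input string: 'fsiktg'
Operation: get character at index 2
Index mapping: s[0]='f', s[1]='s', s[2]='i'
Result: 'i'


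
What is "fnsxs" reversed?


Input string: 'fnsxs'
Operation: reverse character order
Original order: 'f' -> 'n' -> 's' -> 'x' -> 's'
Reversed order: 's' -> 'x' -> 's' -> 'n' -> 'f'
Result: sxsnf


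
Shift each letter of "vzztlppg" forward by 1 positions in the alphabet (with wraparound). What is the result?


Input: 'vzztlppg', shift = 1
Operation: for each letter, (position + 1) mod 26
Mapping: 'v'(21+1=22)->'w', 'z'(25+1=26, 26 mod 26=0)->'a', 'z'(25+1=26, 26 mod 26=0)->'a', 't'(19+1=20)->'u', 'l'(11+1=12)->'m', 'p'(15+1=16)->'q', 'p'(15+1=16)->'q', 'g'(6+1=7)->'h'
Result: waaumqqh


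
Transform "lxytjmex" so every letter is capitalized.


Input string: 'lxytjmex'
Operation: convert each letter to uppercase
Mapping: 'l'->'L', 'x'->'X', 'y'->'Y', 't'->'T', 'j'->'J', 'm'->'M', 'e'->'E', 'x'->'X'
Result: LXYTJMEX


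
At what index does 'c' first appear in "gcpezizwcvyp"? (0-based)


Input string: 'gcpezizwcvyp'
Target: 'c'
Scanning left to right: s[0]='g', s[1]='c'
First match at index: 1


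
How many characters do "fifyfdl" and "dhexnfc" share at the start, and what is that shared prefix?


String 1: 'fifyfdl'
String 2: 'dhexnfc'
Compare position by position:
pos 0: 'f' vs 'd' differ -> stop
Longest common prefix: "" (length 0)


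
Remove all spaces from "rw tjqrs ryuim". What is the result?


Input string: 'rw tjqrs ryuim'
Operation: remove all spaces
Words: 'rw', 'tjqrs', 'ryuim'
Join without spaces: rwtjqrsryuim


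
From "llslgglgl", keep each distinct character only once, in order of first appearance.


Input: 'llslgglgl'
Operation: keep first occurrence of each character
Scan: s[0]='l' new -> keep; s[1]='l' seen -> skip; s[2]='s' new -> keep; s[3]='l' seen -> skip; s[4]='g' new -> keep; s[5]='g' seen -> skip; s[6]='l' seen -> skip; s[7]='g' seen -> skip; s[8]='l' seen -> skip
Result: lsg


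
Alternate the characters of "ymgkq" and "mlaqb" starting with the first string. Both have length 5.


String 1: 'ymgkq'
String 2: 'mlaqb'
Operation: alternate characters
Pairs: 'y'+'m', 'm'+'l', 'g'+'a', 'k'+'q', 'q'+'b'
Result: ymmlgakqqb


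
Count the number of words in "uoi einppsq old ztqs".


Input string: 'uoi einppsq old ztqs'
Operation: split by spaces
Words found: 'uoi', 'einppsq', 'old', 'ztqs'
Word count: 4


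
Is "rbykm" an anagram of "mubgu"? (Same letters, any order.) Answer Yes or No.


String 1: 'mubgu' -> sorted: 'bgmuu'
String 2: 'rbykm' -> sorted: 'bkmry'
Compare sorted forms: 'bgmuu' != 'bkmry'
Anagram: No


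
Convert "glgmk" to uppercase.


Input string: 'glgmk'
Operation: convert each letter to uppercase
Mapping: 'g'->'G', 'l'->'L', 'g'->'G', 'm'->'M', 'k'->'K'
Result: GLGMK


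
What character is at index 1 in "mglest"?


Input string: 'mglest'
Operation: get character at index 1
Index mapping: s[0]='m', s[1]='g'
Result: 'g'


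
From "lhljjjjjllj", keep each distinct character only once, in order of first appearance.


Input: 'lhljjjjjllj'
Operation: keep first occurrence of each character
Scan: s[0]='l' new -> keep; s[1]='h' new -> keep; s[2]='l' seen -> skip; s[3]='j' new -> keep; s[4]='j' seen -> skip; s[5]='j' seen -> skip; s[6]='j' seen -> skip; s[7]='j' seen -> skip; s[8]='l' seen -> skip; s[9]='l' seen -> skip; s[10]='j' seen -> skip
Result: lhj


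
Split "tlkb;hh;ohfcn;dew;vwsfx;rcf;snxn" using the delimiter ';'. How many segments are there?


Input string: 'tlkb;hh;ohfcn;dew;vwsfx;rcf;snxn'
Delimiter: ';'
Split result: 'tlkb', 'hh', 'ohfcn', 'dew', 'vwsfx', 'rcf', 'snxn'
Number of parts: 7


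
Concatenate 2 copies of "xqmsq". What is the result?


Input string: 'xqmsq'
Operation: repeat 2 times
Concatenation: 'xqmsq' + 'xqmsq'
Result: xqmsqxqmsq


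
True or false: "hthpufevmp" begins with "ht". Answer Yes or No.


Input string: 'hthpufevmp'
Prefix to check: 'ht'
First 2 characters of input: 'ht'
Match: True
Result: Yes
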